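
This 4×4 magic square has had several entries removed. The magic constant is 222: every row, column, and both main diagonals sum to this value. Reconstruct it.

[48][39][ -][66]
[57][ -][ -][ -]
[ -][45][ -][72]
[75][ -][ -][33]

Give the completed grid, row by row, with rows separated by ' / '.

48 39 69 66 / 57 78 36 51 / 42 45 63 72 / 75 60 54 33

Using row 1: 48 + 39 + 66 + ? → (1,3) = 222 − 153 = 69.
From column 1, 222 − (48 + 57 + 75) gives (3,1) = 42.
From column 4, 222 − (66 + 72 + 33) gives (2,4) = 51.
Anti-diagonal needs 222; the known cells sum to 186, so (2,3) = 36.
From row 2, 222 − (57 + 36 + 51) gives (2,2) = 78.
Row 3 must total 222; the given cells sum to 159, so (3,3) = 63.
Using column 2: 39 + 78 + 45 + ? → (4,2) = 222 − 162 = 60.
From column 3, 222 − (69 + 36 + 63) gives (4,3) = 54.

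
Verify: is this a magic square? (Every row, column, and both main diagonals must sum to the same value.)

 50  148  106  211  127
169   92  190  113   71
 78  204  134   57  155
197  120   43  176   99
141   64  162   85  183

Row 1: 50 + 148 + 106 + 211 + 127 = 642.
Row 2: 169 + 92 + 190 + 113 + 71 = 635.
Row 3: 78 + 204 + 134 + 57 + 155 = 628.
Row 4: 197 + 120 + 43 + 176 + 99 = 635.
Row 5: 141 + 64 + 162 + 85 + 183 = 635.
Column 1: 50 + 169 + 78 + 197 + 141 = 635.
Column 2: 148 + 92 + 204 + 120 + 64 = 628.
Column 3: 106 + 190 + 134 + 43 + 162 = 635.
Column 4: 211 + 113 + 57 + 176 + 85 = 642.
Column 5: 127 + 71 + 155 + 99 + 183 = 635.
Main diagonal: 50 + 92 + 134 + 176 + 183 = 635.
Anti-diagonal: 127 + 113 + 134 + 120 + 141 = 635.

No — column 4 sums to 642 but row 5 sums to 635.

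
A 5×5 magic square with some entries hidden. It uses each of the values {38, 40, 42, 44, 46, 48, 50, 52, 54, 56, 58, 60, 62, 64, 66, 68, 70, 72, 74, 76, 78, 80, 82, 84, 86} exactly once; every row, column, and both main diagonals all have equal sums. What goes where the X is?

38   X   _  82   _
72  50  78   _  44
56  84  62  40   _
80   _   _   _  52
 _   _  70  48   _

76

The 25 entries sum to 1550, so each line sums to 1550/5 = 310.
Row 2 needs 310; the known cells sum to 244, so (2,4) = 66.
Row 3 must total 310; the given cells sum to 242, so (3,5) = 68.
Column 1: 38 + 72 + 56 + 80 + ? = 310, so (5,1) = 64.
Column 4 must total 310; the given cells sum to 236, so (4,4) = 74.
Main diagonal needs 310; the known cells sum to 224, so (5,5) = 86.
Row 5: 64 + 70 + 48 + 86 + ? = 310, so (5,2) = 42.
From column 5, 310 − (44 + 68 + 52 + 86) gives (1,5) = 60.
Using anti-diagonal: 60 + 66 + 62 + 64 + ? → (4,2) = 310 − 252 = 58.
The remaining cell in row 4 is (4,3) = 310 − 264 = 46.
Using column 2: 50 + 84 + 58 + 42 + ? → (1,2) = 310 − 234 = 76.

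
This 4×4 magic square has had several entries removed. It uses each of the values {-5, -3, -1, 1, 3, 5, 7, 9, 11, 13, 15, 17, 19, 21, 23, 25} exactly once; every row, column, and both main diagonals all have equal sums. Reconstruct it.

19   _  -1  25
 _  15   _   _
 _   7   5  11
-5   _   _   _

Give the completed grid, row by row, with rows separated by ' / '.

19 -3 -1 25 / 9 15 13 3 / 17 7 5 11 / -5 21 23 1

The 16 entries sum to 160, so each line sums to 160/4 = 40.
Row 1 needs 40; the known cells sum to 43, so (1,2) = -3.
Using row 3: 7 + 5 + 11 + ? → (3,1) = 40 − 23 = 17.
Column 1: 19 + 17 + (-5) + ? = 40, so (2,1) = 9.
From column 2, 40 − (-3 + 15 + 7) gives (4,2) = 21.
Main diagonal needs 40; the known cells sum to 39, so (4,4) = 1.
Using anti-diagonal: 25 + 7 + (-5) + ? → (2,3) = 40 − 27 = 13.
Row 2 needs 40; the known cells sum to 37, so (2,4) = 3.
Row 4: -5 + 21 + 1 + ? = 40, so (4,3) = 23.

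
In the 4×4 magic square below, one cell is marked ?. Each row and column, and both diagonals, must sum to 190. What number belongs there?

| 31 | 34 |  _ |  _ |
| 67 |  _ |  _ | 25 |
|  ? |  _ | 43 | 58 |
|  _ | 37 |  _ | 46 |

40

From column 4, 190 − (25 + 58 + 46) gives (1,4) = 61.
Main diagonal must total 190; the given cells sum to 120, so (2,2) = 70.
Row 1: 31 + 34 + 61 + ? = 190, so (1,3) = 64.
The remaining cell in row 2 is (2,3) = 190 − 162 = 28.
The remaining cell in column 2 is (3,2) = 190 − 141 = 49.
Column 3: 64 + 28 + 43 + ? = 190, so (4,3) = 55.
Using anti-diagonal: 61 + 28 + 49 + ? → (4,1) = 190 − 138 = 52.
From row 3, 190 − (49 + 43 + 58) gives (3,1) = 40.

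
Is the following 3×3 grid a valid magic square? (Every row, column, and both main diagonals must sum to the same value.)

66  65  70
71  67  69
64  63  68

Row 1: 66 + 65 + 70 = 201.
Row 2: 71 + 67 + 69 = 207.
Row 3: 64 + 63 + 68 = 195.
Column 1: 66 + 71 + 64 = 201.
Column 2: 65 + 67 + 63 = 195.
Column 3: 70 + 69 + 68 = 207.
Main diagonal: 66 + 67 + 68 = 201.
Anti-diagonal: 70 + 67 + 64 = 201.

No — row 3 sums to 195 but row 1 sums to 201.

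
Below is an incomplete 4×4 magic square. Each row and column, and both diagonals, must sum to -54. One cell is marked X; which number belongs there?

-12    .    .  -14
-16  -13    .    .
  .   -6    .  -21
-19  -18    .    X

From column 1, -54 − (-12 + (-16) + (-19)) gives (3,1) = -7.
Column 2 needs -54; the known cells sum to -37, so (1,2) = -17.
Anti-diagonal needs -54; the known cells sum to -39, so (2,3) = -15.
From row 1, -54 − (-12 + (-17) + (-14)) gives (1,3) = -11.
Using row 2: -16 + (-13) + (-15) + ? → (2,4) = -54 − (-44) = -10.
Row 3 needs -54; the known cells sum to -34, so (3,3) = -20.
From column 3, -54 − (-11 + (-15) + (-20)) gives (4,3) = -8.
Column 4 needs -54; the known cells sum to -45, so (4,4) = -9.

-9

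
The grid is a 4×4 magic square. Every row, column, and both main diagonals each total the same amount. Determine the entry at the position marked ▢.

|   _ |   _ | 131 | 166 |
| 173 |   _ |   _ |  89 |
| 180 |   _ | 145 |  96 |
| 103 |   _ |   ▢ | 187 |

Column 4 is complete and sums to 538; that is the magic constant.
Row 3 needs 538; the known cells sum to 421, so (3,2) = 117.
Column 1 needs 538; the known cells sum to 456, so (1,1) = 82.
Main diagonal needs 538; the known cells sum to 414, so (2,2) = 124.
Using anti-diagonal: 166 + 117 + 103 + ? → (2,3) = 538 − 386 = 152.
Row 1 needs 538; the known cells sum to 379, so (1,2) = 159.
From column 2, 538 − (159 + 124 + 117) gives (4,2) = 138.
Using column 3: 131 + 152 + 145 + ? → (4,3) = 538 − 428 = 110.

110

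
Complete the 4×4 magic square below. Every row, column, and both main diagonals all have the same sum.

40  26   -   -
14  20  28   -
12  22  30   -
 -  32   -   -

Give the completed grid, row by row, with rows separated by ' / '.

40 26 18 16 / 14 20 28 38 / 12 22 30 36 / 34 32 24 10

Column 2 is already complete: 26 + 20 + 22 + 32 = 100, so that is the magic constant.
Row 2 must total 100; the given cells sum to 62, so (2,4) = 38.
Using row 3: 12 + 22 + 30 + ? → (3,4) = 100 − 64 = 36.
Using column 1: 40 + 14 + 12 + ? → (4,1) = 100 − 66 = 34.
Main diagonal needs 100; the known cells sum to 90, so (4,4) = 10.
Anti-diagonal must total 100; the given cells sum to 84, so (1,4) = 16.
Row 1 must total 100; the given cells sum to 82, so (1,3) = 18.
Row 4 must total 100; the given cells sum to 76, so (4,3) = 24.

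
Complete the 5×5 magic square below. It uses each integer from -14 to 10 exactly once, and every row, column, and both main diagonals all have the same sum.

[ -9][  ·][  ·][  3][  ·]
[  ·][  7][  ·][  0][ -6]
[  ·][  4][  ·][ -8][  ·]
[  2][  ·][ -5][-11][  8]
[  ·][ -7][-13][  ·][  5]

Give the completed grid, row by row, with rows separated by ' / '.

The entries are -14 through 10, which sum to -50, so each line sums to -50/5 = -10.
The remaining cell in row 4 is (4,2) = -10 − (-6) = -4.
From column 2, -10 − (7 + 4 + (-4) + (-7)) gives (1,2) = -10.
The remaining cell in column 4 is (5,4) = -10 − (-16) = 6.
Main diagonal must total -10; the given cells sum to -8, so (3,3) = -2.
Using row 5: -7 + (-13) + 6 + 5 + ? → (5,1) = -10 − (-9) = -1.
Anti-diagonal: 0 + (-2) + (-4) + (-1) + ? = -10, so (1,5) = -3.
From row 1, -10 − (-9 + (-10) + 3 + (-3)) gives (1,3) = 9.
The remaining cell in column 3 is (2,3) = -10 − (-11) = 1.
Column 5 must total -10; the given cells sum to 4, so (3,5) = -14.
Row 2 needs -10; the known cells sum to 2, so (2,1) = -12.
From row 3, -10 − (4 + (-2) + (-8) + (-14)) gives (3,1) = 10.

-9 -10 9 3 -3 / -12 7 1 0 -6 / 10 4 -2 -8 -14 / 2 -4 -5 -11 8 / -1 -7 -13 6 5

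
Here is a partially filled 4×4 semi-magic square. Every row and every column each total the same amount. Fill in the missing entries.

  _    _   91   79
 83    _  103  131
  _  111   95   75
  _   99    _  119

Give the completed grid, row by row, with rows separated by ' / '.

127 107 91 79 / 83 87 103 131 / 123 111 95 75 / 71 99 115 119

Column 4 is already complete: 79 + 131 + 75 + 119 = 404, so that is the magic constant.
The remaining cell in row 2 is (2,2) = 404 − 317 = 87.
The remaining cell in row 3 is (3,1) = 404 − 281 = 123.
Using column 2: 87 + 111 + 99 + ? → (1,2) = 404 − 297 = 107.
Column 3 needs 404; the known cells sum to 289, so (4,3) = 115.
The remaining cell in row 1 is (1,1) = 404 − 277 = 127.
Row 4 must total 404; the given cells sum to 333, so (4,1) = 71.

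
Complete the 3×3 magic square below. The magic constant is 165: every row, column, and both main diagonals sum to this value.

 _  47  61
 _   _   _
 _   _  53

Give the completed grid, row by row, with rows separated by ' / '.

The remaining cell in row 1 is (1,1) = 165 − 108 = 57.
Column 3 must total 165; the given cells sum to 114, so (2,3) = 51.
Main diagonal must total 165; the given cells sum to 110, so (2,2) = 55.
Anti-diagonal: 61 + 55 + ? = 165, so (3,1) = 49.
Row 2 must total 165; the given cells sum to 106, so (2,1) = 59.
Using row 3: 49 + 53 + ? → (3,2) = 165 − 102 = 63.

57 47 61 / 59 55 51 / 49 63 53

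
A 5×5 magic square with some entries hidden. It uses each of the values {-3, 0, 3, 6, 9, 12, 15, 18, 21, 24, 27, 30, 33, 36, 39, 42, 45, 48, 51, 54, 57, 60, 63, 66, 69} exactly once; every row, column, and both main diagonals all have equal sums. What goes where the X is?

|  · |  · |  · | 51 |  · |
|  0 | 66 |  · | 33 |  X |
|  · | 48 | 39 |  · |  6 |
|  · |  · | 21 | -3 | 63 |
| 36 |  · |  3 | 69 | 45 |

24

The 25 entries sum to 825, so each line sums to 825/5 = 165.
Row 5 must total 165; the given cells sum to 153, so (5,2) = 12.
The remaining cell in column 4 is (3,4) = 165 − 150 = 15.
Main diagonal needs 165; the known cells sum to 147, so (1,1) = 18.
Using row 3: 48 + 39 + 15 + 6 + ? → (3,1) = 165 − 108 = 57.
Column 1 must total 165; the given cells sum to 111, so (4,1) = 54.
Row 4: 54 + 21 + (-3) + 63 + ? = 165, so (4,2) = 30.
From column 2, 165 − (66 + 48 + 30 + 12) gives (1,2) = 9.
Using anti-diagonal: 33 + 39 + 30 + 36 + ? → (1,5) = 165 − 138 = 27.
Using row 1: 18 + 9 + 51 + 27 + ? → (1,3) = 165 − 105 = 60.
Column 3 needs 165; the known cells sum to 123, so (2,3) = 42.
Column 5: 27 + 6 + 63 + 45 + ? = 165, so (2,5) = 24.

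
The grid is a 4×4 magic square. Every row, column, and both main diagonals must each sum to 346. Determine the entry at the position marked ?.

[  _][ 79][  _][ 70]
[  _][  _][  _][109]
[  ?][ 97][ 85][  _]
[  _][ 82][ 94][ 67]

64

The remaining cell in row 4 is (4,1) = 346 − 243 = 103.
Column 2: 79 + 97 + 82 + ? = 346, so (2,2) = 88.
Column 4 must total 346; the given cells sum to 246, so (3,4) = 100.
Using main diagonal: 88 + 85 + 67 + ? → (1,1) = 346 − 240 = 106.
Anti-diagonal needs 346; the known cells sum to 270, so (2,3) = 76.
The remaining cell in row 1 is (1,3) = 346 − 255 = 91.
Row 2 needs 346; the known cells sum to 273, so (2,1) = 73.
Row 3 needs 346; the known cells sum to 282, so (3,1) = 64.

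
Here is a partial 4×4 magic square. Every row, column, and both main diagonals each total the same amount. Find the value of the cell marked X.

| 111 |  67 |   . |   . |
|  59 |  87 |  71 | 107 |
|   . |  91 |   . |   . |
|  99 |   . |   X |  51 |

Row 2 is complete and sums to 324; that is the magic constant.
From column 1, 324 − (111 + 59 + 99) gives (3,1) = 55.
Using column 2: 67 + 87 + 91 + ? → (4,2) = 324 − 245 = 79.
From main diagonal, 324 − (111 + 87 + 51) gives (3,3) = 75.
Anti-diagonal needs 324; the known cells sum to 261, so (1,4) = 63.
Row 1 needs 324; the known cells sum to 241, so (1,3) = 83.
Using row 3: 55 + 91 + 75 + ? → (3,4) = 324 − 221 = 103.
Row 4: 99 + 79 + 51 + ? = 324, so (4,3) = 95.

95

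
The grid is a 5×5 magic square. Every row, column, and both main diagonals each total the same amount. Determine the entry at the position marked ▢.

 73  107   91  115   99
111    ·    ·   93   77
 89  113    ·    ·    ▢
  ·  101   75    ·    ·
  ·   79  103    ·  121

Row 1 is complete and sums to 485; that is the magic constant.
The remaining cell in column 2 is (2,2) = 485 − 400 = 85.
The remaining cell in row 2 is (2,3) = 485 − 366 = 119.
Column 3: 91 + 119 + 75 + 103 + ? = 485, so (3,3) = 97.
Using main diagonal: 73 + 85 + 97 + 121 + ? → (4,4) = 485 − 376 = 109.
Anti-diagonal needs 485; the known cells sum to 390, so (5,1) = 95.
Row 5: 95 + 79 + 103 + 121 + ? = 485, so (5,4) = 87.
From column 1, 485 − (73 + 111 + 89 + 95) gives (4,1) = 117.
From column 4, 485 − (115 + 93 + 109 + 87) gives (3,4) = 81.
The remaining cell in row 3 is (3,5) = 485 − 380 = 105.

105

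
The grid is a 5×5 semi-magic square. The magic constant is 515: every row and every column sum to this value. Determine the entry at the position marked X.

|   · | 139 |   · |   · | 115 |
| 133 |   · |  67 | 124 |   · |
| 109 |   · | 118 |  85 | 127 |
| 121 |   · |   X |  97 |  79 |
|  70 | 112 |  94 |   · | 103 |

130

Using row 3: 109 + 118 + 85 + 127 + ? → (3,2) = 515 − 439 = 76.
The remaining cell in row 5 is (5,4) = 515 − 379 = 136.
The remaining cell in column 1 is (1,1) = 515 − 433 = 82.
Using column 4: 124 + 85 + 97 + 136 + ? → (1,4) = 515 − 442 = 73.
Column 5: 115 + 127 + 79 + 103 + ? = 515, so (2,5) = 91.
The remaining cell in row 1 is (1,3) = 515 − 409 = 106.
From row 2, 515 − (133 + 67 + 124 + 91) gives (2,2) = 100.
Column 2: 139 + 100 + 76 + 112 + ? = 515, so (4,2) = 88.
The remaining cell in column 3 is (4,3) = 515 − 385 = 130.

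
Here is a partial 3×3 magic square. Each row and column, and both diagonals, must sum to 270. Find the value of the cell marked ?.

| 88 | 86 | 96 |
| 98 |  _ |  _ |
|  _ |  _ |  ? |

92

Using column 1: 88 + 98 + ? → (3,1) = 270 − 186 = 84.
Anti-diagonal must total 270; the given cells sum to 180, so (2,2) = 90.
The remaining cell in row 2 is (2,3) = 270 − 188 = 82.
Column 2: 86 + 90 + ? = 270, so (3,2) = 94.
From column 3, 270 − (96 + 82) gives (3,3) = 92.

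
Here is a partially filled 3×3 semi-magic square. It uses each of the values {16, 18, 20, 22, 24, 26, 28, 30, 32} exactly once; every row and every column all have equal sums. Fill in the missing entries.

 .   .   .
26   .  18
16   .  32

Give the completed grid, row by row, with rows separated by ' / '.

30 20 22 / 26 28 18 / 16 24 32

The 9 entries sum to 216, so each line sums to 216/3 = 72.
Using row 2: 26 + 18 + ? → (2,2) = 72 − 44 = 28.
Row 3: 16 + 32 + ? = 72, so (3,2) = 24.
From column 1, 72 − (26 + 16) gives (1,1) = 30.
Column 2 must total 72; the given cells sum to 52, so (1,2) = 20.
Column 3 must total 72; the given cells sum to 50, so (1,3) = 22.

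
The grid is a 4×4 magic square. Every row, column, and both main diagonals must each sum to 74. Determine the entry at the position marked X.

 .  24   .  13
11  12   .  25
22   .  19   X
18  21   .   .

16

Row 2: 11 + 12 + 25 + ? = 74, so (2,3) = 26.
Column 1: 11 + 22 + 18 + ? = 74, so (1,1) = 23.
Column 2: 24 + 12 + 21 + ? = 74, so (3,2) = 17.
From main diagonal, 74 − (23 + 12 + 19) gives (4,4) = 20.
Row 1: 23 + 24 + 13 + ? = 74, so (1,3) = 14.
Row 3 needs 74; the known cells sum to 58, so (3,4) = 16.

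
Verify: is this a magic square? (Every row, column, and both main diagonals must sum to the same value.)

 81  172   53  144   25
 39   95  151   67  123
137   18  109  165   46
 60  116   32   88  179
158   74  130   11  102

Yes

Row 1: 81 + 172 + 53 + 144 + 25 = 475.
Row 2: 39 + 95 + 151 + 67 + 123 = 475.
Row 3: 137 + 18 + 109 + 165 + 46 = 475.
Row 4: 60 + 116 + 32 + 88 + 179 = 475.
Row 5: 158 + 74 + 130 + 11 + 102 = 475.
Column 1: 81 + 39 + 137 + 60 + 158 = 475.
Column 2: 172 + 95 + 18 + 116 + 74 = 475.
Column 3: 53 + 151 + 109 + 32 + 130 = 475.
Column 4: 144 + 67 + 165 + 88 + 11 = 475.
Column 5: 25 + 123 + 46 + 179 + 102 = 475.
Main diagonal: 81 + 95 + 109 + 88 + 102 = 475.
Anti-diagonal: 25 + 67 + 109 + 116 + 158 = 475.
All lines sum to 475.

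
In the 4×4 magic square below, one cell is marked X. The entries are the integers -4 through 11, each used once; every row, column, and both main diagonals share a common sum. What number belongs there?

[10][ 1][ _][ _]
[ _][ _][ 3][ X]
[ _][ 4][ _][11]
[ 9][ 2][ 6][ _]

The entries are -4 through 11, which sum to 56, so each line sums to 56/4 = 14.
Row 4 needs 14; the known cells sum to 17, so (4,4) = -3.
From column 2, 14 − (1 + 4 + 2) gives (2,2) = 7.
Using main diagonal: 10 + 7 + (-3) + ? → (3,3) = 14 − 14 = 0.
The remaining cell in anti-diagonal is (1,4) = 14 − 16 = -2.
Row 1 must total 14; the given cells sum to 9, so (1,3) = 5.
Row 3: 4 + 0 + 11 + ? = 14, so (3,1) = -1.
Using column 1: 10 + (-1) + 9 + ? → (2,1) = 14 − 18 = -4.
From column 4, 14 − (-2 + 11 + (-3)) gives (2,4) = 8.

8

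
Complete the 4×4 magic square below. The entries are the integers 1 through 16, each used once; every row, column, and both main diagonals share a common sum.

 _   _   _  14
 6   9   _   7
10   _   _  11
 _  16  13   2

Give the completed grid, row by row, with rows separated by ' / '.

The entries are 1 through 16, which sum to 136, so each line sums to 136/4 = 34.
Row 2 needs 34; the known cells sum to 22, so (2,3) = 12.
From row 4, 34 − (16 + 13 + 2) gives (4,1) = 3.
Column 1 needs 34; the known cells sum to 19, so (1,1) = 15.
From main diagonal, 34 − (15 + 9 + 2) gives (3,3) = 8.
From anti-diagonal, 34 − (14 + 12 + 3) gives (3,2) = 5.
The remaining cell in column 2 is (1,2) = 34 − 30 = 4.
The remaining cell in column 3 is (1,3) = 34 − 33 = 1.

15 4 1 14 / 6 9 12 7 / 10 5 8 11 / 3 16 13 2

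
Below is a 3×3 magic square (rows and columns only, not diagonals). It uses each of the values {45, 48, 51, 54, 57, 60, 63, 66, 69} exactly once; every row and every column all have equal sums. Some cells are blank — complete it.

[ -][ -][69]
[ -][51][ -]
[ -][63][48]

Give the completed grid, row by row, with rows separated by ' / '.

The 9 entries sum to 513, so each line sums to 513/3 = 171.
The remaining cell in row 3 is (3,1) = 171 − 111 = 60.
The remaining cell in column 2 is (1,2) = 171 − 114 = 57.
Column 3 must total 171; the given cells sum to 117, so (2,3) = 54.
Row 1 must total 171; the given cells sum to 126, so (1,1) = 45.
The remaining cell in row 2 is (2,1) = 171 − 105 = 66.

45 57 69 / 66 51 54 / 60 63 48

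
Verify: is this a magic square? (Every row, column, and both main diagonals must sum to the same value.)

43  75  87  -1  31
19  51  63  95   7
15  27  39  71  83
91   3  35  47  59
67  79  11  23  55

Row 1: 43 + 75 + 87 + (-1) + 31 = 235.
Row 2: 19 + 51 + 63 + 95 + 7 = 235.
Row 3: 15 + 27 + 39 + 71 + 83 = 235.
Row 4: 91 + 3 + 35 + 47 + 59 = 235.
Row 5: 67 + 79 + 11 + 23 + 55 = 235.
Column 1: 43 + 19 + 15 + 91 + 67 = 235.
Column 2: 75 + 51 + 27 + 3 + 79 = 235.
Column 3: 87 + 63 + 39 + 35 + 11 = 235.
Column 4: -1 + 95 + 71 + 47 + 23 = 235.
Column 5: 31 + 7 + 83 + 59 + 55 = 235.
Main diagonal: 43 + 51 + 39 + 47 + 55 = 235.
Anti-diagonal: 31 + 95 + 39 + 3 + 67 = 235.
All lines sum to 235.

Yes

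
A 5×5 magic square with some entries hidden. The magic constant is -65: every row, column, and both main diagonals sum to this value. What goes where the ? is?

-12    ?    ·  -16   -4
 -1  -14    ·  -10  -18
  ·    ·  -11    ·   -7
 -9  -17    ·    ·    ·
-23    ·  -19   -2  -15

-25

Using row 2: -1 + (-14) + (-10) + (-18) + ? → (2,3) = -65 − (-43) = -22.
Using row 5: -23 + (-19) + (-2) + (-15) + ? → (5,2) = -65 − (-59) = -6.
Using column 1: -12 + (-1) + (-9) + (-23) + ? → (3,1) = -65 − (-45) = -20.
Column 5: -4 + (-18) + (-7) + (-15) + ? = -65, so (4,5) = -21.
The remaining cell in main diagonal is (4,4) = -65 − (-52) = -13.
Row 4: -9 + (-17) + (-13) + (-21) + ? = -65, so (4,3) = -5.
Column 3 needs -65; the known cells sum to -57, so (1,3) = -8.
The remaining cell in column 4 is (3,4) = -65 − (-41) = -24.
The remaining cell in row 1 is (1,2) = -65 − (-40) = -25.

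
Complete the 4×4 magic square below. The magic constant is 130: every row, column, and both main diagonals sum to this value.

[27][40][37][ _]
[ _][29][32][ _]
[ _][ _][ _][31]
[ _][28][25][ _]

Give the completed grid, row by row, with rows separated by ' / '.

Row 1 needs 130; the known cells sum to 104, so (1,4) = 26.
Using column 2: 40 + 29 + 28 + ? → (3,2) = 130 − 97 = 33.
Column 3 needs 130; the known cells sum to 94, so (3,3) = 36.
From main diagonal, 130 − (27 + 29 + 36) gives (4,4) = 38.
Anti-diagonal: 26 + 32 + 33 + ? = 130, so (4,1) = 39.
The remaining cell in row 3 is (3,1) = 130 − 100 = 30.
Column 1 must total 130; the given cells sum to 96, so (2,1) = 34.
From column 4, 130 − (26 + 31 + 38) gives (2,4) = 35.

27 40 37 26 / 34 29 32 35 / 30 33 36 31 / 39 28 25 38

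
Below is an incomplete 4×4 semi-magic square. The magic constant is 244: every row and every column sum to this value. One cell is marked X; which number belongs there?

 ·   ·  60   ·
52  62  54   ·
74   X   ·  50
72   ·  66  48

56

Using row 2: 52 + 62 + 54 + ? → (2,4) = 244 − 168 = 76.
Row 4 must total 244; the given cells sum to 186, so (4,2) = 58.
From column 1, 244 − (52 + 74 + 72) gives (1,1) = 46.
Column 3 needs 244; the known cells sum to 180, so (3,3) = 64.
The remaining cell in column 4 is (1,4) = 244 − 174 = 70.
From row 1, 244 − (46 + 60 + 70) gives (1,2) = 68.
The remaining cell in row 3 is (3,2) = 244 − 188 = 56.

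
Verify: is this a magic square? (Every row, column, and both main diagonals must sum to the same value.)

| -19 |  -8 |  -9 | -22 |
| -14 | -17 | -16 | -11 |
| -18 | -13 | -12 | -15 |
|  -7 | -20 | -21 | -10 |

Row 1: -19 + (-8) + (-9) + (-22) = -58.
Row 2: -14 + (-17) + (-16) + (-11) = -58.
Row 3: -18 + (-13) + (-12) + (-15) = -58.
Row 4: -7 + (-20) + (-21) + (-10) = -58.
Column 1: -19 + (-14) + (-18) + (-7) = -58.
Column 2: -8 + (-17) + (-13) + (-20) = -58.
Column 3: -9 + (-16) + (-12) + (-21) = -58.
Column 4: -22 + (-11) + (-15) + (-10) = -58.
Main diagonal: -19 + (-17) + (-12) + (-10) = -58.
Anti-diagonal: -22 + (-16) + (-13) + (-7) = -58.
All lines sum to -58.

Yes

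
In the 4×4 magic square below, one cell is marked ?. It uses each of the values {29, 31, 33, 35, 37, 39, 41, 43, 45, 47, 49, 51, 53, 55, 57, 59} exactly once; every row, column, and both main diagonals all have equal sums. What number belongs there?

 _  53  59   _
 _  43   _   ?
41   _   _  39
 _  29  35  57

The 16 entries sum to 704, so each line sums to 704/4 = 176.
Row 4 needs 176; the known cells sum to 121, so (4,1) = 55.
From column 2, 176 − (53 + 43 + 29) gives (3,2) = 51.
From row 3, 176 − (41 + 51 + 39) gives (3,3) = 45.
Column 3: 59 + 45 + 35 + ? = 176, so (2,3) = 37.
Main diagonal needs 176; the known cells sum to 145, so (1,1) = 31.
Anti-diagonal must total 176; the given cells sum to 143, so (1,4) = 33.
The remaining cell in column 1 is (2,1) = 176 − 127 = 49.
Column 4 must total 176; the given cells sum to 129, so (2,4) = 47.

47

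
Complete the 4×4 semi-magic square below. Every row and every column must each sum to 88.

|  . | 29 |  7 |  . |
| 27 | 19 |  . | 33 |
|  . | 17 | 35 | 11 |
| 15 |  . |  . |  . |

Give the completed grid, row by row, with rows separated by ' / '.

21 29 7 31 / 27 19 9 33 / 25 17 35 11 / 15 23 37 13

From row 2, 88 − (27 + 19 + 33) gives (2,3) = 9.
From row 3, 88 − (17 + 35 + 11) gives (3,1) = 25.
Using column 1: 27 + 25 + 15 + ? → (1,1) = 88 − 67 = 21.
From column 2, 88 − (29 + 19 + 17) gives (4,2) = 23.
Column 3 must total 88; the given cells sum to 51, so (4,3) = 37.
Using row 1: 21 + 29 + 7 + ? → (1,4) = 88 − 57 = 31.
Using row 4: 15 + 23 + 37 + ? → (4,4) = 88 − 75 = 13.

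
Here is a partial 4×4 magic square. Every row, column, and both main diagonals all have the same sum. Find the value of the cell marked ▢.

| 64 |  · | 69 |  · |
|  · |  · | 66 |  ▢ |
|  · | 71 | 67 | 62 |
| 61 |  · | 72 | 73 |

Column 3 is complete and sums to 274; that is the magic constant.
Using row 3: 71 + 67 + 62 + ? → (3,1) = 274 − 200 = 74.
Row 4 needs 274; the known cells sum to 206, so (4,2) = 68.
From column 1, 274 − (64 + 74 + 61) gives (2,1) = 75.
Main diagonal must total 274; the given cells sum to 204, so (2,2) = 70.
Anti-diagonal needs 274; the known cells sum to 198, so (1,4) = 76.
Row 1 must total 274; the given cells sum to 209, so (1,2) = 65.
The remaining cell in row 2 is (2,4) = 274 − 211 = 63.

63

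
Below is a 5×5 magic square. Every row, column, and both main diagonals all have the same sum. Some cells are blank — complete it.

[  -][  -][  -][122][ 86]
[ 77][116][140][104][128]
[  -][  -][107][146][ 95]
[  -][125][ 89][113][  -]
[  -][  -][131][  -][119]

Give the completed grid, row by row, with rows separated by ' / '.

110 149 98 122 86 / 77 116 140 104 128 / 134 83 107 146 95 / 101 125 89 113 137 / 143 92 131 80 119

Row 2 is already complete: 77 + 116 + 140 + 104 + 128 = 565, so that is the magic constant.
Column 3 must total 565; the given cells sum to 467, so (1,3) = 98.
Column 4 must total 565; the given cells sum to 485, so (5,4) = 80.
Column 5 must total 565; the given cells sum to 428, so (4,5) = 137.
Main diagonal must total 565; the given cells sum to 455, so (1,1) = 110.
Anti-diagonal needs 565; the known cells sum to 422, so (5,1) = 143.
Row 1 must total 565; the given cells sum to 416, so (1,2) = 149.
From row 4, 565 − (125 + 89 + 113 + 137) gives (4,1) = 101.
Row 5 needs 565; the known cells sum to 473, so (5,2) = 92.
Column 1: 110 + 77 + 101 + 143 + ? = 565, so (3,1) = 134.
From column 2, 565 − (149 + 116 + 125 + 92) gives (3,2) = 83.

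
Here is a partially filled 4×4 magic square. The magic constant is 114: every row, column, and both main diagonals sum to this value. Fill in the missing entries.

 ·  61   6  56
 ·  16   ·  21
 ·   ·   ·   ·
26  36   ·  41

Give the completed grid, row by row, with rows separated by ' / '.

-9 61 6 56 / 46 16 31 21 / 51 1 66 -4 / 26 36 11 41

From row 1, 114 − (61 + 6 + 56) gives (1,1) = -9.
Row 4: 26 + 36 + 41 + ? = 114, so (4,3) = 11.
The remaining cell in column 2 is (3,2) = 114 − 113 = 1.
Column 4 must total 114; the given cells sum to 118, so (3,4) = -4.
The remaining cell in main diagonal is (3,3) = 114 − 48 = 66.
Anti-diagonal must total 114; the given cells sum to 83, so (2,3) = 31.
Row 2 must total 114; the given cells sum to 68, so (2,1) = 46.
Using row 3: 1 + 66 + (-4) + ? → (3,1) = 114 − 63 = 51.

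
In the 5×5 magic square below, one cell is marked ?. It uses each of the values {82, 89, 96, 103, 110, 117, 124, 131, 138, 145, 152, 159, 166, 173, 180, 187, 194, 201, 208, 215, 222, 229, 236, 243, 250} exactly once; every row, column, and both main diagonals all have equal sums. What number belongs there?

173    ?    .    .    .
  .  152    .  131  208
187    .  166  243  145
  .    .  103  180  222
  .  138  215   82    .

250

The 25 entries sum to 4150, so each line sums to 4150/5 = 830.
Row 3: 187 + 166 + 243 + 145 + ? = 830, so (3,2) = 89.
From column 4, 830 − (131 + 243 + 180 + 82) gives (1,4) = 194.
From main diagonal, 830 − (173 + 152 + 166 + 180) gives (5,5) = 159.
The remaining cell in row 5 is (5,1) = 830 − 594 = 236.
Column 5 must total 830; the given cells sum to 734, so (1,5) = 96.
From anti-diagonal, 830 − (96 + 131 + 166 + 236) gives (4,2) = 201.
From row 4, 830 − (201 + 103 + 180 + 222) gives (4,1) = 124.
Using column 1: 173 + 187 + 124 + 236 + ? → (2,1) = 830 − 720 = 110.
Column 2: 152 + 89 + 201 + 138 + ? = 830, so (1,2) = 250.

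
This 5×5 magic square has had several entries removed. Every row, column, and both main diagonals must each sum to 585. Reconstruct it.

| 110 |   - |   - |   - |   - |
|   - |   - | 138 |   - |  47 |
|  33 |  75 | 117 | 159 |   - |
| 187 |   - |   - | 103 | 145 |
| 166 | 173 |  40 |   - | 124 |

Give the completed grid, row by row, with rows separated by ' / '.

Row 3: 33 + 75 + 117 + 159 + ? = 585, so (3,5) = 201.
Row 5 must total 585; the given cells sum to 503, so (5,4) = 82.
Column 1: 110 + 33 + 187 + 166 + ? = 585, so (2,1) = 89.
Column 5 needs 585; the known cells sum to 517, so (1,5) = 68.
Main diagonal must total 585; the given cells sum to 454, so (2,2) = 131.
Row 2 needs 585; the known cells sum to 405, so (2,4) = 180.
From column 4, 585 − (180 + 159 + 103 + 82) gives (1,4) = 61.
Anti-diagonal must total 585; the given cells sum to 531, so (4,2) = 54.
Row 4 must total 585; the given cells sum to 489, so (4,3) = 96.
Column 2 needs 585; the known cells sum to 433, so (1,2) = 152.
Column 3 must total 585; the given cells sum to 391, so (1,3) = 194.

110 152 194 61 68 / 89 131 138 180 47 / 33 75 117 159 201 / 187 54 96 103 145 / 166 173 40 82 124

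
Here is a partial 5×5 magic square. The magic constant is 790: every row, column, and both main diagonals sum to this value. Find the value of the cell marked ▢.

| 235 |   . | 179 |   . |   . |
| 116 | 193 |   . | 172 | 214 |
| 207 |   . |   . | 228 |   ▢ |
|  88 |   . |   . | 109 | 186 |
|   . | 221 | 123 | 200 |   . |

Row 2 needs 790; the known cells sum to 695, so (2,3) = 95.
From column 1, 790 − (235 + 116 + 207 + 88) gives (5,1) = 144.
Column 4 must total 790; the given cells sum to 709, so (1,4) = 81.
Row 5 must total 790; the given cells sum to 688, so (5,5) = 102.
Using main diagonal: 235 + 193 + 109 + 102 + ? → (3,3) = 790 − 639 = 151.
Using column 3: 179 + 95 + 151 + 123 + ? → (4,3) = 790 − 548 = 242.
From row 4, 790 − (88 + 242 + 109 + 186) gives (4,2) = 165.
Anti-diagonal: 172 + 151 + 165 + 144 + ? = 790, so (1,5) = 158.
Row 1 must total 790; the given cells sum to 653, so (1,2) = 137.
Column 2 must total 790; the given cells sum to 716, so (3,2) = 74.
The remaining cell in column 5 is (3,5) = 790 − 660 = 130.

130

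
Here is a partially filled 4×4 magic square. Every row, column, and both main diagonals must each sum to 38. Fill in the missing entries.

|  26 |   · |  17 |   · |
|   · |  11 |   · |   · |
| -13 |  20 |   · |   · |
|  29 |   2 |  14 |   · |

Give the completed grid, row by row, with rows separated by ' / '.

From row 4, 38 − (29 + 2 + 14) gives (4,4) = -7.
The remaining cell in column 1 is (2,1) = 38 − 42 = -4.
Column 2 must total 38; the given cells sum to 33, so (1,2) = 5.
From main diagonal, 38 − (26 + 11 + (-7)) gives (3,3) = 8.
Row 1 needs 38; the known cells sum to 48, so (1,4) = -10.
Row 3 needs 38; the known cells sum to 15, so (3,4) = 23.
From column 3, 38 − (17 + 8 + 14) gives (2,3) = -1.
The remaining cell in column 4 is (2,4) = 38 − 6 = 32.

26 5 17 -10 / -4 11 -1 32 / -13 20 8 23 / 29 2 14 -7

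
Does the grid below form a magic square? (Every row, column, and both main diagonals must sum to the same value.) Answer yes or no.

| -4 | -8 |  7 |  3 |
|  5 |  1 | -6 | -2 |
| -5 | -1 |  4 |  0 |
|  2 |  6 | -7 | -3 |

Row 1: -4 + (-8) + 7 + 3 = -2.
Row 2: 5 + 1 + (-6) + (-2) = -2.
Row 3: -5 + (-1) + 4 + 0 = -2.
Row 4: 2 + 6 + (-7) + (-3) = -2.
Column 1: -4 + 5 + (-5) + 2 = -2.
Column 2: -8 + 1 + (-1) + 6 = -2.
Column 3: 7 + (-6) + 4 + (-7) = -2.
Column 4: 3 + (-2) + 0 + (-3) = -2.
Main diagonal: -4 + 1 + 4 + (-3) = -2.
Anti-diagonal: 3 + (-6) + (-1) + 2 = -2.
All lines sum to -2.

Yes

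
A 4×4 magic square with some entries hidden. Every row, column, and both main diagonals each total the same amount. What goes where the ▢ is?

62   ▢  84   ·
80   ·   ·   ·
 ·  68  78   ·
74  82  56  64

54

Row 4 is complete and sums to 276; that is the magic constant.
From column 1, 276 − (62 + 80 + 74) gives (3,1) = 60.
The remaining cell in column 3 is (2,3) = 276 − 218 = 58.
Using main diagonal: 62 + 78 + 64 + ? → (2,2) = 276 − 204 = 72.
Anti-diagonal: 58 + 68 + 74 + ? = 276, so (1,4) = 76.
Row 1 needs 276; the known cells sum to 222, so (1,2) = 54.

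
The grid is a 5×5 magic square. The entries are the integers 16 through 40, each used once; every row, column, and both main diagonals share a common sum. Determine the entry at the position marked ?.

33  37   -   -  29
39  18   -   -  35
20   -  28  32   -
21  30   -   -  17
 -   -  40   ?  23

19

The entries are 16 through 40, which sum to 700, so each line sums to 700/5 = 140.
From column 1, 140 − (33 + 39 + 20 + 21) gives (5,1) = 27.
From column 5, 140 − (29 + 35 + 17 + 23) gives (3,5) = 36.
The remaining cell in main diagonal is (4,4) = 140 − 102 = 38.
Anti-diagonal needs 140; the known cells sum to 114, so (2,4) = 26.
From row 2, 140 − (39 + 18 + 26 + 35) gives (2,3) = 22.
The remaining cell in row 3 is (3,2) = 140 − 116 = 24.
Row 4 needs 140; the known cells sum to 106, so (4,3) = 34.
The remaining cell in column 2 is (5,2) = 140 − 109 = 31.
Using column 3: 22 + 28 + 34 + 40 + ? → (1,3) = 140 − 124 = 16.
From row 1, 140 − (33 + 37 + 16 + 29) gives (1,4) = 25.
Row 5 must total 140; the given cells sum to 121, so (5,4) = 19.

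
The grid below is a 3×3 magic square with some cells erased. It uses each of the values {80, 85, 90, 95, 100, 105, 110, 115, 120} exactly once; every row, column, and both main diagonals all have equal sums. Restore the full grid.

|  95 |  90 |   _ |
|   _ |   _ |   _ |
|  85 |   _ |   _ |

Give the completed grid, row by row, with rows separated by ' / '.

95 90 115 / 120 100 80 / 85 110 105

The 9 entries sum to 900, so each line sums to 900/3 = 300.
From row 1, 300 − (95 + 90) gives (1,3) = 115.
Column 1: 95 + 85 + ? = 300, so (2,1) = 120.
From anti-diagonal, 300 − (115 + 85) gives (2,2) = 100.
From row 2, 300 − (120 + 100) gives (2,3) = 80.
Using column 2: 90 + 100 + ? → (3,2) = 300 − 190 = 110.
From column 3, 300 − (115 + 80) gives (3,3) = 105.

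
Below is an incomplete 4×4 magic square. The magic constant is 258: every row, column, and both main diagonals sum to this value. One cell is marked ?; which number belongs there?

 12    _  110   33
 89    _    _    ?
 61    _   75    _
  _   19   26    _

Row 1 needs 258; the known cells sum to 155, so (1,2) = 103.
Column 1 needs 258; the known cells sum to 162, so (4,1) = 96.
The remaining cell in column 3 is (2,3) = 258 − 211 = 47.
Anti-diagonal must total 258; the given cells sum to 176, so (3,2) = 82.
Row 3 needs 258; the known cells sum to 218, so (3,4) = 40.
Using row 4: 96 + 19 + 26 + ? → (4,4) = 258 − 141 = 117.
Using column 2: 103 + 82 + 19 + ? → (2,2) = 258 − 204 = 54.
The remaining cell in column 4 is (2,4) = 258 − 190 = 68.

68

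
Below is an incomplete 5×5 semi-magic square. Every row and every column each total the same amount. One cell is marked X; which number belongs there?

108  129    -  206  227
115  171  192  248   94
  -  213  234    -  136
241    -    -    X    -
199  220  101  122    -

Row 2 is complete and sums to 820; that is the magic constant.
Row 1: 108 + 129 + 206 + 227 + ? = 820, so (1,3) = 150.
Row 5: 199 + 220 + 101 + 122 + ? = 820, so (5,5) = 178.
Using column 1: 108 + 115 + 241 + 199 + ? → (3,1) = 820 − 663 = 157.
The remaining cell in column 2 is (4,2) = 820 − 733 = 87.
From column 3, 820 − (150 + 192 + 234 + 101) gives (4,3) = 143.
Column 5 must total 820; the given cells sum to 635, so (4,5) = 185.
The remaining cell in row 3 is (3,4) = 820 − 740 = 80.
Row 4 must total 820; the given cells sum to 656, so (4,4) = 164.

164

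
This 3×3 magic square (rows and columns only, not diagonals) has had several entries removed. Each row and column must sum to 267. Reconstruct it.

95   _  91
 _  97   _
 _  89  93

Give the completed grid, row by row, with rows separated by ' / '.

Row 1 must total 267; the given cells sum to 186, so (1,2) = 81.
Using row 3: 89 + 93 + ? → (3,1) = 267 − 182 = 85.
Using column 1: 95 + 85 + ? → (2,1) = 267 − 180 = 87.
Column 3 needs 267; the known cells sum to 184, so (2,3) = 83.

95 81 91 / 87 97 83 / 85 89 93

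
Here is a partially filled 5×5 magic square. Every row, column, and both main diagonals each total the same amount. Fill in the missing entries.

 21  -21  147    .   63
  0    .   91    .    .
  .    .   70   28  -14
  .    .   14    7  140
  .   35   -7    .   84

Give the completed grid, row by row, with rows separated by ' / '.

Column 3 is already complete: 147 + 91 + 70 + 14 + -7 = 315, so that is the magic constant.
Using row 1: 21 + (-21) + 147 + 63 + ? → (1,4) = 315 − 210 = 105.
Column 5: 63 + (-14) + 140 + 84 + ? = 315, so (2,5) = 42.
The remaining cell in main diagonal is (2,2) = 315 − 182 = 133.
Row 2 must total 315; the given cells sum to 266, so (2,4) = 49.
From column 4, 315 − (105 + 49 + 28 + 7) gives (5,4) = 126.
The remaining cell in row 5 is (5,1) = 315 − 238 = 77.
From anti-diagonal, 315 − (63 + 49 + 70 + 77) gives (4,2) = 56.
Row 4: 56 + 14 + 7 + 140 + ? = 315, so (4,1) = 98.
From column 1, 315 − (21 + 0 + 98 + 77) gives (3,1) = 119.
From column 2, 315 − (-21 + 133 + 56 + 35) gives (3,2) = 112.

21 -21 147 105 63 / 0 133 91 49 42 / 119 112 70 28 -14 / 98 56 14 7 140 / 77 35 -7 126 84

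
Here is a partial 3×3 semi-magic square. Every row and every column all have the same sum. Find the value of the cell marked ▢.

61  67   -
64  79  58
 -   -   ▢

70

Row 2 is complete and sums to 201; that is the magic constant.
Row 1 needs 201; the known cells sum to 128, so (1,3) = 73.
Using column 1: 61 + 64 + ? → (3,1) = 201 − 125 = 76.
Using column 2: 67 + 79 + ? → (3,2) = 201 − 146 = 55.
Using column 3: 73 + 58 + ? → (3,3) = 201 − 131 = 70.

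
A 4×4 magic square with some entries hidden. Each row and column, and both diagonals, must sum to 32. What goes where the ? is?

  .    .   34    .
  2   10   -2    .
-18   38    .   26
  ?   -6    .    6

18

The remaining cell in row 2 is (2,4) = 32 − 10 = 22.
The remaining cell in row 3 is (3,3) = 32 − 46 = -14.
Using column 2: 10 + 38 + (-6) + ? → (1,2) = 32 − 42 = -10.
Column 3: 34 + (-2) + (-14) + ? = 32, so (4,3) = 14.
Column 4: 22 + 26 + 6 + ? = 32, so (1,4) = -22.
Main diagonal: 10 + (-14) + 6 + ? = 32, so (1,1) = 30.
From anti-diagonal, 32 − (-22 + (-2) + 38) gives (4,1) = 18.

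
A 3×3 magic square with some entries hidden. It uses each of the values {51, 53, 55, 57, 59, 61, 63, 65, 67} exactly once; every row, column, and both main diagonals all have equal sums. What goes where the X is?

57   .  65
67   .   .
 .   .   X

The 9 entries sum to 531, so each line sums to 531/3 = 177.
Row 1: 57 + 65 + ? = 177, so (1,2) = 55.
The remaining cell in column 1 is (3,1) = 177 − 124 = 53.
Anti-diagonal must total 177; the given cells sum to 118, so (2,2) = 59.
From row 2, 177 − (67 + 59) gives (2,3) = 51.
Column 2 must total 177; the given cells sum to 114, so (3,2) = 63.
The remaining cell in column 3 is (3,3) = 177 − 116 = 61.

61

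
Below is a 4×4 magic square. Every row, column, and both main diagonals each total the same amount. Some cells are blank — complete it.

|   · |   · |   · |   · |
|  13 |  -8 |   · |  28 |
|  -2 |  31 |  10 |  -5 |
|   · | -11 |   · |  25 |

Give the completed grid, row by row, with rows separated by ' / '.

7 22 19 -14 / 13 -8 1 28 / -2 31 10 -5 / 16 -11 4 25

Row 3 is already complete: -2 + 31 + 10 + -5 = 34, so that is the magic constant.
Row 2 must total 34; the given cells sum to 33, so (2,3) = 1.
The remaining cell in column 2 is (1,2) = 34 − 12 = 22.
Column 4 must total 34; the given cells sum to 48, so (1,4) = -14.
From main diagonal, 34 − (-8 + 10 + 25) gives (1,1) = 7.
From anti-diagonal, 34 − (-14 + 1 + 31) gives (4,1) = 16.
Using row 1: 7 + 22 + (-14) + ? → (1,3) = 34 − 15 = 19.
Using row 4: 16 + (-11) + 25 + ? → (4,3) = 34 − 30 = 4.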